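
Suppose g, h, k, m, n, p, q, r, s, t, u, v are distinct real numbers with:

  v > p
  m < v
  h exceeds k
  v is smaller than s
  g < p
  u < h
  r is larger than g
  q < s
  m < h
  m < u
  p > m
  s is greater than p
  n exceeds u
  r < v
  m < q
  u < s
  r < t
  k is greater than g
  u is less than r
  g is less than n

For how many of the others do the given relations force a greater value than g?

From g the given relations immediately reach p, k, r, n.
From those, v, s, h, t — 8 in total.
Nothing else is reachable above g; 8 in all.

8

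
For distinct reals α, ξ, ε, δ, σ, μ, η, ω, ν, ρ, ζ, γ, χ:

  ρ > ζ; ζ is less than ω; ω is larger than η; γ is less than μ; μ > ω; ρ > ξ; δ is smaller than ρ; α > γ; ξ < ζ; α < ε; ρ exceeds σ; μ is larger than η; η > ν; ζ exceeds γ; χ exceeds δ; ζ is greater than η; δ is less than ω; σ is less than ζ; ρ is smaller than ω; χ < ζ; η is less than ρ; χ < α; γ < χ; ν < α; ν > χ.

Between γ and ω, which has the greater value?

ω

γ < χ and χ < ν give γ < ν.
Then ν < η extends the chain to η.
Then η < ζ extends the chain to ζ.
Then ζ < ρ extends the chain to ρ.
Then ρ < ω extends the chain to ω.
So γ < ω; ω is the larger of the two.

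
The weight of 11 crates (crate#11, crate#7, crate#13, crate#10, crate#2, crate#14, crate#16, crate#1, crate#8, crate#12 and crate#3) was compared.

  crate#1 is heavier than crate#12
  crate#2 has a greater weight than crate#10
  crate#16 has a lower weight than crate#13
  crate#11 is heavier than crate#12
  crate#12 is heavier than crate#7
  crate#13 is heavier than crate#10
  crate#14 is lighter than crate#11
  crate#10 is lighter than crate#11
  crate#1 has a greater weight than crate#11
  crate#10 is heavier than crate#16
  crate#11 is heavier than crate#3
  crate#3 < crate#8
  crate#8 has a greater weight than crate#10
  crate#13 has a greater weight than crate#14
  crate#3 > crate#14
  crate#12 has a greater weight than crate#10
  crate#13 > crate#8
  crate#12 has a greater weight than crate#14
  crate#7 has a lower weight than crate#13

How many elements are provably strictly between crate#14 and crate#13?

2

Chaining upward from crate#14 reaches: crate#3, crate#12, crate#11, crate#1, crate#8.
Chaining downward from crate#13 reaches: crate#16, crate#7, crate#10, crate#3, crate#8.
Strictly between crate#14 and crate#13 are those in both lists: crate#3, crate#8 — 2 elements.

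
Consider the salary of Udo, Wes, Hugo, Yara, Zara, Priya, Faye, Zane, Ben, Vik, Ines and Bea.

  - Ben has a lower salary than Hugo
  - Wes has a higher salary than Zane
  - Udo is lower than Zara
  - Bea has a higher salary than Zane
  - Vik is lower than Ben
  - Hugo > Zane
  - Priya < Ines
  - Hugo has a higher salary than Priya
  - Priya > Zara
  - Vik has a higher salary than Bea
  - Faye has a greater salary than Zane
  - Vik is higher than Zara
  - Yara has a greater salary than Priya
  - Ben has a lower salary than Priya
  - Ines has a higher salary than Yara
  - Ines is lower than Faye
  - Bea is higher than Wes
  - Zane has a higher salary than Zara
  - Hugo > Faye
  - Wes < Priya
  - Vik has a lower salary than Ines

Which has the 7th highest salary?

Vik

The consecutive relations fix a unique order: Udo < Zara < Zane < Wes < Bea < Vik < Ben < Priya < Yara < Ines < Faye < Hugo.
The 7th largest is Vik.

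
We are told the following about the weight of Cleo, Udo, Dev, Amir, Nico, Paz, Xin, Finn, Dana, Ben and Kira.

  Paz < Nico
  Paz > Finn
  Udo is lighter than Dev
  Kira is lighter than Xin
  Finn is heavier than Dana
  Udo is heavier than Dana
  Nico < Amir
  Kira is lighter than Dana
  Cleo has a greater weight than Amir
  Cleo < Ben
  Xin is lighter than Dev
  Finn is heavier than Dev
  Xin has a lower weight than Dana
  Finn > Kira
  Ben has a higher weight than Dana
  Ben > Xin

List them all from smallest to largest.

Kira < Xin < Dana < Udo < Dev < Finn < Paz < Nico < Amir < Cleo < Ben

Each adjacent pair is fixed by a given relation: Kira < Xin; Xin < Dana; Dana < Udo; Udo < Dev; Dev < Finn; Finn < Paz; Paz < Nico; Nico < Amir; Amir < Cleo; Cleo < Ben. Chaining them end to end gives the full order.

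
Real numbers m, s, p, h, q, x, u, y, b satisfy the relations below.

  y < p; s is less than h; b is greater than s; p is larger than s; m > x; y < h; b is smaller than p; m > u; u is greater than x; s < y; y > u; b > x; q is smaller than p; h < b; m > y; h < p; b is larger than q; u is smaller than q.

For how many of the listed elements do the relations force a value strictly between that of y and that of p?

Chaining upward from y reaches: h, b, m.
Chaining downward from p reaches: x, u, s, h, q, b.
Strictly between y and p are those in both lists: h, b — 2 elements.

2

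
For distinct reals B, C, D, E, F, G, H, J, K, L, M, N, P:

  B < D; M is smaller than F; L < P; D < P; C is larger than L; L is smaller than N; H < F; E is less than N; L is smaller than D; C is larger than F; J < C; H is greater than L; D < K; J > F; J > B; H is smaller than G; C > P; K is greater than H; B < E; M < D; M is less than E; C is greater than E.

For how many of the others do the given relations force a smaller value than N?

Directly below N: L, E.
One step further: B, M (4 so far).
No other element is forced below N by the given relations, so the count is 4.

4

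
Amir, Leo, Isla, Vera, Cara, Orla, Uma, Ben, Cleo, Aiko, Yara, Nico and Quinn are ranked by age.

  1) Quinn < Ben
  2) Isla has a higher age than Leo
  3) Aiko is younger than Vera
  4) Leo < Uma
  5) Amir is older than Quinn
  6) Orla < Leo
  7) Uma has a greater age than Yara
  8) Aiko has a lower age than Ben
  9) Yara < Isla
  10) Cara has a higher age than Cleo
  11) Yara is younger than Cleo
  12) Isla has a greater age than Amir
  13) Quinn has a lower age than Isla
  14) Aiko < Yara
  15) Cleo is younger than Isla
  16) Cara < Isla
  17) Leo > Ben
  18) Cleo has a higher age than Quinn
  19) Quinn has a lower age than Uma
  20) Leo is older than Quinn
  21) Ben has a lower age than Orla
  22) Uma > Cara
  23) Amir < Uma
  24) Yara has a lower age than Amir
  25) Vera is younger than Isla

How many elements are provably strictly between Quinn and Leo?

Chaining upward from Quinn reaches: Cleo, Ben, Orla, Cara, Amir, Isla, Uma.
Chaining downward from Leo reaches: Aiko, Ben, Orla.
Strictly between Quinn and Leo are those in both lists: Ben, Orla — 2 elements.

2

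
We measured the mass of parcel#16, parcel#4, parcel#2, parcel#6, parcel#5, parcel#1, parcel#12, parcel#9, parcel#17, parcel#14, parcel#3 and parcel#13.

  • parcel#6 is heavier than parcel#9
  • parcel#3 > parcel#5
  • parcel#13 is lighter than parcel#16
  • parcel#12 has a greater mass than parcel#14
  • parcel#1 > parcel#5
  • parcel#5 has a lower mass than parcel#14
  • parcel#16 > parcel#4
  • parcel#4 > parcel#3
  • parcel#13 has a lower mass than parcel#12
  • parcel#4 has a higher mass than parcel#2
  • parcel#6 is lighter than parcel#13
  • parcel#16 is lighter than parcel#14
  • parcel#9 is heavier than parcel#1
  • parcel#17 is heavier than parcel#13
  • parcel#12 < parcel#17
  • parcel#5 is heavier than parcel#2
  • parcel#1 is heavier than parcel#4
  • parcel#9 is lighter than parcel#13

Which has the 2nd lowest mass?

parcel#5

The consecutive relations fix a unique order: parcel#2 < parcel#5 < parcel#3 < parcel#4 < parcel#1 < parcel#9 < parcel#6 < parcel#13 < parcel#16 < parcel#14 < parcel#12 < parcel#17.
Counting 2 from the smallest end gives parcel#5.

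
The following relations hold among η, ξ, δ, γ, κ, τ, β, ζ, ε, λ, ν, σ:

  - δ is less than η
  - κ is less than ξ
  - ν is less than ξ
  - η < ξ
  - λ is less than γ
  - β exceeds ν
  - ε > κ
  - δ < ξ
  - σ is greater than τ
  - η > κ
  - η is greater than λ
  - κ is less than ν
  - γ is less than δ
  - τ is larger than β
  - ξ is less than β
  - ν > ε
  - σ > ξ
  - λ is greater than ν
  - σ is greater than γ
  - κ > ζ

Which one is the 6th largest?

δ

The consecutive relations fix a unique order: ζ < κ < ε < ν < λ < γ < δ < η < ξ < β < τ < σ.
The 6th largest is δ.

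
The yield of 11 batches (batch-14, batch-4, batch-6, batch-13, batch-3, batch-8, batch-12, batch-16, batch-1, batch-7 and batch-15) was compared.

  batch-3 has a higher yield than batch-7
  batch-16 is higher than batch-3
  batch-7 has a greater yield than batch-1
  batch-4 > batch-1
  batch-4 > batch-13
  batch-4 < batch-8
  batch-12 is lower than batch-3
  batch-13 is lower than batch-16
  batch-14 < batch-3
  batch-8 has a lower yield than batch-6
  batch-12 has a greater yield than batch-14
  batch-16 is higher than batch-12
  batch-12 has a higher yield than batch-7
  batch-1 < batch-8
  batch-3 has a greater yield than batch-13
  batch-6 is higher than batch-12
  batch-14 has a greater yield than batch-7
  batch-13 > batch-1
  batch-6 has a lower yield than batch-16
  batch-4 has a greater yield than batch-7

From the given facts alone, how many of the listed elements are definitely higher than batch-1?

9

From batch-1 the given relations immediately reach batch-13, batch-7, batch-4, batch-8.
From those, batch-14, batch-12, batch-6, batch-3, batch-16 — 9 in total.
Nothing else is reachable above batch-1; 9 in all.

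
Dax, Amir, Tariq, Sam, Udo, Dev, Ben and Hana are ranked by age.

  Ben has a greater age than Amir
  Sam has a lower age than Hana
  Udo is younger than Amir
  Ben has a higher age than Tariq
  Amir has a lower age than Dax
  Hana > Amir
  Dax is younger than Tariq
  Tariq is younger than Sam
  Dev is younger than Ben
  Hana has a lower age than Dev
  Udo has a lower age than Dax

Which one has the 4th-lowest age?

Tariq

The consecutive relations fix a unique order: Udo < Amir < Dax < Tariq < Sam < Hana < Dev < Ben.
Counting 4 from the smallest end gives Tariq.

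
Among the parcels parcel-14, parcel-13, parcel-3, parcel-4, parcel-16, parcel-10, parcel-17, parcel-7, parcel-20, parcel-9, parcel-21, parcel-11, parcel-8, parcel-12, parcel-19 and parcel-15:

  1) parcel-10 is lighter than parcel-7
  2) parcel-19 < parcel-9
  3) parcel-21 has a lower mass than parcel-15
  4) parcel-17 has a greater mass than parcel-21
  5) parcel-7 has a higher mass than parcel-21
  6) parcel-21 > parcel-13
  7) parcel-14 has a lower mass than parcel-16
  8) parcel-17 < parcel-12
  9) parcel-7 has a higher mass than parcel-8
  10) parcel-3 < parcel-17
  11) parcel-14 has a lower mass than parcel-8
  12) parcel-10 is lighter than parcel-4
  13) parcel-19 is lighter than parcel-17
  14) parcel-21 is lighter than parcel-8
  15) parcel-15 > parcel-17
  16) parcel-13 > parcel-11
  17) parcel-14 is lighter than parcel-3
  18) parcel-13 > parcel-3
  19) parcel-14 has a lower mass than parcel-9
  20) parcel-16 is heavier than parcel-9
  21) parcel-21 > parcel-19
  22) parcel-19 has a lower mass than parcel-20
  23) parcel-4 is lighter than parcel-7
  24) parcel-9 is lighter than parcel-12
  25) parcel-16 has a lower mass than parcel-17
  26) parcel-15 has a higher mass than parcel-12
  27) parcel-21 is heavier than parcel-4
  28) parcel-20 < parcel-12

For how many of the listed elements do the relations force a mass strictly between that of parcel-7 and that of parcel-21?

Chaining upward from parcel-21 reaches: parcel-17, parcel-12, parcel-8, parcel-15.
Chaining downward from parcel-7 reaches: parcel-19, parcel-11, parcel-14, parcel-10, parcel-3, parcel-13, parcel-4, parcel-8.
Strictly between parcel-21 and parcel-7 are those in both lists: parcel-8 — 1 element.

1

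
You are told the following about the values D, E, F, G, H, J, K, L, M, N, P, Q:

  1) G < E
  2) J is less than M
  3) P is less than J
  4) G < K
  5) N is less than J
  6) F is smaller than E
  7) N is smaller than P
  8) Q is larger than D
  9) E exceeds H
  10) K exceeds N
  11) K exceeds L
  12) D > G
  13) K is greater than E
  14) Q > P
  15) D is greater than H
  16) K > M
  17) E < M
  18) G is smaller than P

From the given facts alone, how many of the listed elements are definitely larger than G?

7

Directly above G: P, E, D, K.
One step further: J, M, Q (7 so far).
No other element is forced above G by the given relations, so the count is 7.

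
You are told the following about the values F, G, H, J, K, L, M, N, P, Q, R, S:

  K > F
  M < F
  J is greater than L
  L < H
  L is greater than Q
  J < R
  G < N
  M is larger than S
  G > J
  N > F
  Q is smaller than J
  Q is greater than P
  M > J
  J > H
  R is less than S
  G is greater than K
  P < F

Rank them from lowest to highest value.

Nothing is placed below P, so it is least; from there P < Q; Q < L; L < H; H < J; J < R; R < S; S < M; M < F; F < K; K < G; G < N, each given directly.

P < Q < L < H < J < R < S < M < F < K < G < N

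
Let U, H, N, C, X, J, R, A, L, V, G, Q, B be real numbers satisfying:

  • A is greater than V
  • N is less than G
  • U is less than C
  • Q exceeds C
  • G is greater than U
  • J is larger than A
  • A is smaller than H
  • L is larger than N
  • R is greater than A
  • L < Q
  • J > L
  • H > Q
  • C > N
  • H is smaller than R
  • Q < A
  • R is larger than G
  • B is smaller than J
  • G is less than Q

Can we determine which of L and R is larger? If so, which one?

R

L < Q and Q < A give L < A.
Then A < H extends the chain to H.
Then H < R extends the chain to R.
So R is larger.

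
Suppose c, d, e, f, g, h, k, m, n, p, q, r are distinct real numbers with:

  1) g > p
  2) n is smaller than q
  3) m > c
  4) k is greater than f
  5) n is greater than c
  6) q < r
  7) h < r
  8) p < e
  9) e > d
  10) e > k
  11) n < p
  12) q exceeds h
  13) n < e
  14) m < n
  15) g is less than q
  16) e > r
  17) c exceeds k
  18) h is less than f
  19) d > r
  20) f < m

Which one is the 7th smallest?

p

Chaining the given pairs: h < f < k < c < m < n < p < g < q < r < d < e.
Counting 7 from the smallest end gives p.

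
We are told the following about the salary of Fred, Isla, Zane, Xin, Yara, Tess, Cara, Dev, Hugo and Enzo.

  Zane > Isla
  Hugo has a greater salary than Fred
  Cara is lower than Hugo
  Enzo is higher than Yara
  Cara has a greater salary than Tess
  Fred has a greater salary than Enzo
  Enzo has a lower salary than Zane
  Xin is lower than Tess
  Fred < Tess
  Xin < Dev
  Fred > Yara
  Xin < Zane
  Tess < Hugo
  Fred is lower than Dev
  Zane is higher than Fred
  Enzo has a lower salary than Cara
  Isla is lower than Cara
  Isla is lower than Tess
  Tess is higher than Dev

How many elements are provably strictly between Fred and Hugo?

Chaining upward from Fred reaches: Dev, Zane, Tess, Cara.
Chaining downward from Hugo reaches: Yara, Isla, Enzo, Xin, Dev, Tess, Cara.
Strictly between Fred and Hugo are those in both lists: Dev, Tess, Cara — 3 elements.

3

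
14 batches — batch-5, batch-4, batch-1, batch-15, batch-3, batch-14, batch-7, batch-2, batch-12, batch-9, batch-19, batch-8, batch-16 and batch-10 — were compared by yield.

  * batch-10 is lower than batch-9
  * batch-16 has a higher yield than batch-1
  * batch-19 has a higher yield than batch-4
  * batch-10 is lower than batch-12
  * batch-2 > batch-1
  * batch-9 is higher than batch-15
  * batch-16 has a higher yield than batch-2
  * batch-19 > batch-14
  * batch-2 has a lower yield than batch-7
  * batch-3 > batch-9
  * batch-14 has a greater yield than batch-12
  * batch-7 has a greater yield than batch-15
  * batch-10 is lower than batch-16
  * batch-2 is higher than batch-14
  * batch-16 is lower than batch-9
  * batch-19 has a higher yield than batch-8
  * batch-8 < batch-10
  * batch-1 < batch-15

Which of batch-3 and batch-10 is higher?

Chaining the given relations: batch-10 < batch-12 < batch-14 < batch-2 < batch-16 < batch-9 < batch-3.
So batch-10 < batch-3; batch-3 is the higher of the two.

batch-3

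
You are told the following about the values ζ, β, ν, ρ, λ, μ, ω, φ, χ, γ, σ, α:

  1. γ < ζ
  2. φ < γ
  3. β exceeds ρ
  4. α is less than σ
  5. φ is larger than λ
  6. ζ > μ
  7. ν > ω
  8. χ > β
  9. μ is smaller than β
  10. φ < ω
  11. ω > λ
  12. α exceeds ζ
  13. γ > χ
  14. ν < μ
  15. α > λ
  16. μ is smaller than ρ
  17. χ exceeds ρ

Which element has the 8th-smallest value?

χ

Chaining the given pairs: λ < φ < ω < ν < μ < ρ < β < χ < γ < ζ < α < σ.
The 8th smallest is χ.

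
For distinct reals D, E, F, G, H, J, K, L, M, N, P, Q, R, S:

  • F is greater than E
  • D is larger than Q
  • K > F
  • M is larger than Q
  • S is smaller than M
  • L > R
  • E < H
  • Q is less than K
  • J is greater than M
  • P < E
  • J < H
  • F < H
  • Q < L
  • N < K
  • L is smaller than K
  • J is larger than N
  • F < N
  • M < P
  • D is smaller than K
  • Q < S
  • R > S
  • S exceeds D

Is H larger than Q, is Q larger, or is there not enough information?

Link the given pairs in sequence: Q < D; D < S; S < M; M < P; P < E; E < F; F < N; N < J; J < H.
Together: Q < D < S < M < P < E < F < N < J < H.
So H is larger.

H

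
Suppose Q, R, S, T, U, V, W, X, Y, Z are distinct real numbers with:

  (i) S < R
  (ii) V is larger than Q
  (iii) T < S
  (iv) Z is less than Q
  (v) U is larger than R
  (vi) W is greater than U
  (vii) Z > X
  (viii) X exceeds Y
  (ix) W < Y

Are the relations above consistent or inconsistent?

Every relation is compatible with T < S < R < U < W < Y < X < Z < Q < V; the set is consistent.

consistent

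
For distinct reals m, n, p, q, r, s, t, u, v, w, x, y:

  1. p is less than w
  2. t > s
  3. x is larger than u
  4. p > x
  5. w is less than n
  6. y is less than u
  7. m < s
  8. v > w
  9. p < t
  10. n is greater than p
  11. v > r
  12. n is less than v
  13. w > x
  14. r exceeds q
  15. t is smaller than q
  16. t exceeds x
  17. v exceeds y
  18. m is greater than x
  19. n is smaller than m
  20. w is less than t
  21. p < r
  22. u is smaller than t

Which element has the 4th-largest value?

t

Piecing the relations together gives one ordering: y < u < x < p < w < n < m < s < t < q < r < v.
Counting 4 from the largest end gives t.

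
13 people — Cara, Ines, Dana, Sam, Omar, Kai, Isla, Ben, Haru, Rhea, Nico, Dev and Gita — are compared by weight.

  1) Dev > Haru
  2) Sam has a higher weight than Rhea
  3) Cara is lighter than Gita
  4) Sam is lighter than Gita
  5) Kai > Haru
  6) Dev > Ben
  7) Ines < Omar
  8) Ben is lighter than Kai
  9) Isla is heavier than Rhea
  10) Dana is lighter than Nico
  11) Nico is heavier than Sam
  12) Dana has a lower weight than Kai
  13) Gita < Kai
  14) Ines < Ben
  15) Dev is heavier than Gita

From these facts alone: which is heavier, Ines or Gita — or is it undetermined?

Following every chain through Ines: above Ines we get Ben, Kai, Dev, Omar.
Gita is not reached, and no chain runs the other way from Gita to Ines.
So the given relations leave the order of Ines and Gita undetermined.

undetermined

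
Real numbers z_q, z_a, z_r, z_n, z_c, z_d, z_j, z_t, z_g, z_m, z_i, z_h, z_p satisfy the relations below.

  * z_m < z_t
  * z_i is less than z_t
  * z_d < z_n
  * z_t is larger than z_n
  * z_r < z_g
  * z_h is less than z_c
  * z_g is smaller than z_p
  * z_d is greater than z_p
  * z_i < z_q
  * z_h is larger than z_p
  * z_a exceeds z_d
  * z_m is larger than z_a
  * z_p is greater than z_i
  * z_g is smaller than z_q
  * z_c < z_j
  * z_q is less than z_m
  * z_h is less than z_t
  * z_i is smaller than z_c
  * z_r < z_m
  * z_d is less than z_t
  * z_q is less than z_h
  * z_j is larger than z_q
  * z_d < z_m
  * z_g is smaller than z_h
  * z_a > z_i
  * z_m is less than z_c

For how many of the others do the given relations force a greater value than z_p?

8

The elements the relations force above z_p are z_d, z_a, z_n, z_m, z_h, z_t, z_c, z_j — no chain reaches any other.
That is 8.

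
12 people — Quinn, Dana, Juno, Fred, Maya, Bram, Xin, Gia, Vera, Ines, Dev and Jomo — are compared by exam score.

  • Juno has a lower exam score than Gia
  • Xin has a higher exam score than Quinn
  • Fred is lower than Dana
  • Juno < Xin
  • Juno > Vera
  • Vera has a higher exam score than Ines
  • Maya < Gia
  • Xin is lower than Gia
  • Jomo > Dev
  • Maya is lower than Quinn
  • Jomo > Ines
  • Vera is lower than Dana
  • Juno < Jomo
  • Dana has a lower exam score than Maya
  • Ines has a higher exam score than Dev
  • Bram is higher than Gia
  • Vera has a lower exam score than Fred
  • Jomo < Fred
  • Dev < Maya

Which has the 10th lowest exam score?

The consecutive relations fix a unique order: Dev < Ines < Vera < Juno < Jomo < Fred < Dana < Maya < Quinn < Xin < Gia < Bram.
The 10th smallest is Xin.

Xin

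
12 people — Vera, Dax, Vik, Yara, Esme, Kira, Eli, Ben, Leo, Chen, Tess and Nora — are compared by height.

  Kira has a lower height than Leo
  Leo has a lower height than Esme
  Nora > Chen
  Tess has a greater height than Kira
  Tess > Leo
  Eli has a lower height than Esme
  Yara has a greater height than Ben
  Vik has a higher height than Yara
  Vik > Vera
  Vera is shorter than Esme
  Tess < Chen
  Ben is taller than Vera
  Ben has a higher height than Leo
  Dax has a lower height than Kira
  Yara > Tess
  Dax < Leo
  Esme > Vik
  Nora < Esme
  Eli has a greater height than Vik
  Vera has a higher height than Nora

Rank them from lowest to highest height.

Dax < Kira < Leo < Tess < Chen < Nora < Vera < Ben < Yara < Vik < Eli < Esme

Nothing is placed below Dax, so it is least; from there Dax < Kira; Kira < Leo; Leo < Tess; Tess < Chen; Chen < Nora; Nora < Vera; Vera < Ben; Ben < Yara; Yara < Vik; Vik < Eli; Eli < Esme, each given directly.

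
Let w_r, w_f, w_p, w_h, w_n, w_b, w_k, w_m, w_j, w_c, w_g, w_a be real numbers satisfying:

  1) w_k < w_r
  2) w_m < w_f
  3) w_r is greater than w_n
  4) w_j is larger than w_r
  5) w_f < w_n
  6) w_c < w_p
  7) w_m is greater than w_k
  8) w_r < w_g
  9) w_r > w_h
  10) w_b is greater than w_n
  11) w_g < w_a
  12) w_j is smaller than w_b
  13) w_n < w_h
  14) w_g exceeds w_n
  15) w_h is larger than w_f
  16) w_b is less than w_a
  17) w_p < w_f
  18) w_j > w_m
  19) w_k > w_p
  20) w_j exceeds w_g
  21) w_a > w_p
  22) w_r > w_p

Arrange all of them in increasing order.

The consecutive links are each given: w_c < w_p; w_p < w_k; w_k < w_m; w_m < w_f; w_f < w_n; w_n < w_h; w_h < w_r; w_r < w_g; w_g < w_j; w_j < w_b; w_b < w_a.

w_c < w_p < w_k < w_m < w_f < w_n < w_h < w_r < w_g < w_j < w_b < w_a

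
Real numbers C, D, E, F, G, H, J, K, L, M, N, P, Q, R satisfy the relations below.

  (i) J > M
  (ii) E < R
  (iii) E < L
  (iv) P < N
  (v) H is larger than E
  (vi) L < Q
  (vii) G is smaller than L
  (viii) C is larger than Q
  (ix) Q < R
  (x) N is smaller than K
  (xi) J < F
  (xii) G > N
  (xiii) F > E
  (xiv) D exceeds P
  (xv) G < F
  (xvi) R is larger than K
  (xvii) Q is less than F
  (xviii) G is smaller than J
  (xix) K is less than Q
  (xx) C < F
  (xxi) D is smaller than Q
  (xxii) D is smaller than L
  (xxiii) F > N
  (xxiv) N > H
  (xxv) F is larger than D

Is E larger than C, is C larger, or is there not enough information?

E < H and H < N give E < N.
Then N < K extends the chain to K.
Then K < Q extends the chain to Q.
With Q < C: E < H < N < K < Q < C.
So C is larger.

C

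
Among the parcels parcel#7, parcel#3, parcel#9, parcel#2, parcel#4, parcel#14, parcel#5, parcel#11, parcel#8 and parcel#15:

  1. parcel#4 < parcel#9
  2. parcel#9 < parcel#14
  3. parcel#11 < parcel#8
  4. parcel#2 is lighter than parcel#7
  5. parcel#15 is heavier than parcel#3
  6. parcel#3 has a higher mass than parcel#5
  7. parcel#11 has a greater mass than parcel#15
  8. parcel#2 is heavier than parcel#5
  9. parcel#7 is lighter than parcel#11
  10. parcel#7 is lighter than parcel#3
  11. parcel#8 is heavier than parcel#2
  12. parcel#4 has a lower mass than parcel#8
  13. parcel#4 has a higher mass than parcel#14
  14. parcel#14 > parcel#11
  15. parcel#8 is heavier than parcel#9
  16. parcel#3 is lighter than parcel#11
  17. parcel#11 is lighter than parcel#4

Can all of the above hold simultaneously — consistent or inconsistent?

inconsistent

We have parcel#9 < parcel#14 stated directly, yet also parcel#14 < parcel#4 < parcel#9 by chaining the others — so parcel#14 < parcel#9. Contradiction.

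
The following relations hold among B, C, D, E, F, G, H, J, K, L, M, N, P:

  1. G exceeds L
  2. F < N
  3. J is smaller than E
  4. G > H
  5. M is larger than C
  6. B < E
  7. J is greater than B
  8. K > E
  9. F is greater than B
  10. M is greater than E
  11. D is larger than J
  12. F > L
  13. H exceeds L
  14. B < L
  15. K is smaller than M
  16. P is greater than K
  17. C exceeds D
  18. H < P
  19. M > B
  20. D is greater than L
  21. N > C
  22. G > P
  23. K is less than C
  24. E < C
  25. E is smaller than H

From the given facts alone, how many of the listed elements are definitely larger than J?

From J the given relations immediately reach E, D.
From those, K, H, C, M — 6 in total.
From those, P, G, N — 9 in total.
Nothing else is reachable above J; 9 in all.

9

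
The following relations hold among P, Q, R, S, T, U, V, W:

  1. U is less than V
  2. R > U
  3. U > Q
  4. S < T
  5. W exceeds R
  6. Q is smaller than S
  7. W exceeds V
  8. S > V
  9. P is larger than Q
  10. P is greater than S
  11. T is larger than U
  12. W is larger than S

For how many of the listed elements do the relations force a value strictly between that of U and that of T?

The relations place U below T. An element lies strictly between them when it is forced above U and also forced below T.
Above U: {V, R, S, W, P}. Below T: {Q, V, S}.
Intersection: {V, S} — 2.

2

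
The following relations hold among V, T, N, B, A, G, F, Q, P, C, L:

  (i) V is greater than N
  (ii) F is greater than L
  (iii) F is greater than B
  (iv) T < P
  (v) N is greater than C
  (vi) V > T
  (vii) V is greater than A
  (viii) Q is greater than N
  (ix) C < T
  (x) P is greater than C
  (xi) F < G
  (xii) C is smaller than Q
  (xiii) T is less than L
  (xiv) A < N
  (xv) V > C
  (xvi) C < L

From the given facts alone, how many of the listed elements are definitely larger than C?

From C the given relations immediately reach T, L, P, N, Q, V.
From those, F — 7 in total.
From those, G — 8 in total.
Nothing else is reachable above C; 8 in all.

8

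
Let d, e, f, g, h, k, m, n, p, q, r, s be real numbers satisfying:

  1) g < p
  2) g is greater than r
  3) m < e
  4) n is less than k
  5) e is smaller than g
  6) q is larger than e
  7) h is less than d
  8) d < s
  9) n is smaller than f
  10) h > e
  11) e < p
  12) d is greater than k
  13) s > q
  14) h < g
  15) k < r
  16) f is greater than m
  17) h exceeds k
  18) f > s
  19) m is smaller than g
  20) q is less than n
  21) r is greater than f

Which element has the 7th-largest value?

h

The consecutive relations fix a unique order: m < e < q < n < k < h < d < s < f < r < g < p.
The 7th largest is h.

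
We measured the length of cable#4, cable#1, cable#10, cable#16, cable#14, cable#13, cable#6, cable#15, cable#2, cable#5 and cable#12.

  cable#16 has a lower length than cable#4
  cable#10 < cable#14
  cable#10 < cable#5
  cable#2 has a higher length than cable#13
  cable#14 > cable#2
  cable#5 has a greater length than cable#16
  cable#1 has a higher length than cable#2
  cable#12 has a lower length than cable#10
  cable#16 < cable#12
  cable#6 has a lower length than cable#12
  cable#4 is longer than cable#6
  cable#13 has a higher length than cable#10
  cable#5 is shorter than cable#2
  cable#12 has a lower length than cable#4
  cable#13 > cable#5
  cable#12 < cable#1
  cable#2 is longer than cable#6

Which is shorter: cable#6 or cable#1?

cable#6

Chaining the given relations: cable#6 < cable#12 < cable#10 < cable#5 < cable#2 < cable#1.
So cable#6 < cable#1; cable#6 is the shorter of the two.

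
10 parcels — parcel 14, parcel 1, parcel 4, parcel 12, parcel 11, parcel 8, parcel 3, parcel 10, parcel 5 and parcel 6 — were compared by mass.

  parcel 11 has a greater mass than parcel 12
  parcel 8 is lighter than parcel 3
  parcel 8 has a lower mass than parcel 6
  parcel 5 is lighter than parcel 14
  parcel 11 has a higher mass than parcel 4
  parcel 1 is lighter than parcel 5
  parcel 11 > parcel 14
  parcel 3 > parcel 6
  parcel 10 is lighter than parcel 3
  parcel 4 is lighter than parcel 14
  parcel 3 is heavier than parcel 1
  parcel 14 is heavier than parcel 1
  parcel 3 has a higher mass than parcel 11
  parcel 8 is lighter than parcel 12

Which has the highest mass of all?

parcel 1 is not greatest since parcel 1 < parcel 14; parcel 8 is not greatest since parcel 8 < parcel 12; parcel 4 is not greatest since parcel 4 < parcel 14; parcel 5 is not greatest since parcel 5 < parcel 14; parcel 10 is not greatest since parcel 10 < parcel 3; parcel 12 is not greatest since parcel 12 < parcel 11; parcel 6 is not greatest since parcel 6 < parcel 3; parcel 14 is not greatest since parcel 14 < parcel 11; parcel 11 is not greatest since parcel 11 < parcel 3.
Only parcel 3 has nothing above it, so parcel 3 is the highest mass.

parcel 3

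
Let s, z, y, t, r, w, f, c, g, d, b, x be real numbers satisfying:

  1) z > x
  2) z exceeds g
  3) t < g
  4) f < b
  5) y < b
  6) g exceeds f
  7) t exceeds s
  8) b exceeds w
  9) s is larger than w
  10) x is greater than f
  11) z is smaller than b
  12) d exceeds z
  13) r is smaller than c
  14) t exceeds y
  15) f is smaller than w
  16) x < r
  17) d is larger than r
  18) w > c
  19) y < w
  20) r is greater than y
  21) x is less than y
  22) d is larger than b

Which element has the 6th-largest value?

Piecing the relations together gives one ordering: f < x < y < r < c < w < s < t < g < z < b < d.
The 6th largest is s.

s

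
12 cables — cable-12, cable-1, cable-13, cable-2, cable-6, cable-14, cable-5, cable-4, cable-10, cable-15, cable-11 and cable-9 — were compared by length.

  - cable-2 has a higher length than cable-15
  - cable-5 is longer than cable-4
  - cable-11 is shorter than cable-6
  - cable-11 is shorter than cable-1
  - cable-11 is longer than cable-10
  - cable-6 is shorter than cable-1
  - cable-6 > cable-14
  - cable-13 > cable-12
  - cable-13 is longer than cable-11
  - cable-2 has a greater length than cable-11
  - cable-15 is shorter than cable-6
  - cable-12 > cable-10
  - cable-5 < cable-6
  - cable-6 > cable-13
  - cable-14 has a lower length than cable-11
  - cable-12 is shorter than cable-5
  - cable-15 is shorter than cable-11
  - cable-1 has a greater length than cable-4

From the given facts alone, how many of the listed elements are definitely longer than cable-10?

7

Directly above cable-10: cable-11, cable-12.
One step further: cable-2, cable-13, cable-5, cable-6, cable-1 (7 so far).
Nothing else is reachable above cable-10; 7 in all.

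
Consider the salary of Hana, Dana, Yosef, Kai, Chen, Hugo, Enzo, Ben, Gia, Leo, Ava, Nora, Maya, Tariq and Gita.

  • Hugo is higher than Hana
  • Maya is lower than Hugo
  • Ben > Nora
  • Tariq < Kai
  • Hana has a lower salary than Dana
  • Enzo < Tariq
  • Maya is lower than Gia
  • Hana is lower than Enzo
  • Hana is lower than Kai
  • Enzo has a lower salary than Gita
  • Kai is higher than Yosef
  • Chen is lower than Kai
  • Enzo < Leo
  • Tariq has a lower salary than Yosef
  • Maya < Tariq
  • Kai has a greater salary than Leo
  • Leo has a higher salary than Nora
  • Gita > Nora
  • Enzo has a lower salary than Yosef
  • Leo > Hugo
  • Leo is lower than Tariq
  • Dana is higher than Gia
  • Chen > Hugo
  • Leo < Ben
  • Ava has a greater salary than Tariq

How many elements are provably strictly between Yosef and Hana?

The relations place Hana below Yosef. An element lies strictly between them when it is forced above Hana and also forced below Yosef.
Above Hana: {Enzo, Hugo, Leo, Chen, Ben, Gita, Tariq, Ava, Dana, Kai}. Below Yosef: {Maya, Enzo, Nora, Hugo, Leo, Tariq}.
Intersection: {Enzo, Hugo, Leo, Tariq} — 4.

4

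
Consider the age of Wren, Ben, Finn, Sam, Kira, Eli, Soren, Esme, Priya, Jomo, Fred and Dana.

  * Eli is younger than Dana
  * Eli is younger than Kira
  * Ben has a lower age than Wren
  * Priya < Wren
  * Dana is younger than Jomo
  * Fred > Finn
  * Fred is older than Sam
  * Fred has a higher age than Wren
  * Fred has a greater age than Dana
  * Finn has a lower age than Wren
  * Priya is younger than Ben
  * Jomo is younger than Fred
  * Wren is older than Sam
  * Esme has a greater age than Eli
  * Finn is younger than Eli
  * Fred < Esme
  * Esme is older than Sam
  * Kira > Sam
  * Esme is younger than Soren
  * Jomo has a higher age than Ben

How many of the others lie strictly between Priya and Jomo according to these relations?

The relations place Priya below Jomo. An element lies strictly between them when it is forced above Priya and also forced below Jomo.
Above Priya: {Ben, Wren, Fred, Esme, Soren}. Below Jomo: {Finn, Ben, Eli, Dana}.
Intersection: {Ben} — 1.

1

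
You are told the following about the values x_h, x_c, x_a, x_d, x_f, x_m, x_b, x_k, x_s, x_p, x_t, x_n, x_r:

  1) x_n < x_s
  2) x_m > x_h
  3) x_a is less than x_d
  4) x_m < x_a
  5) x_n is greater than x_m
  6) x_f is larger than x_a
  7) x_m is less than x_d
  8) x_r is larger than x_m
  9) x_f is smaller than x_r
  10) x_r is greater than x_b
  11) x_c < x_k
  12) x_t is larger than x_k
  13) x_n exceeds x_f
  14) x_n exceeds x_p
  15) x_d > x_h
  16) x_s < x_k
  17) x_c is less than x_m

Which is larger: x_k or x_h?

x_k

Chaining the given relations: x_h < x_m < x_a < x_f < x_n < x_s < x_k.
So x_h < x_k; x_k is the larger of the two.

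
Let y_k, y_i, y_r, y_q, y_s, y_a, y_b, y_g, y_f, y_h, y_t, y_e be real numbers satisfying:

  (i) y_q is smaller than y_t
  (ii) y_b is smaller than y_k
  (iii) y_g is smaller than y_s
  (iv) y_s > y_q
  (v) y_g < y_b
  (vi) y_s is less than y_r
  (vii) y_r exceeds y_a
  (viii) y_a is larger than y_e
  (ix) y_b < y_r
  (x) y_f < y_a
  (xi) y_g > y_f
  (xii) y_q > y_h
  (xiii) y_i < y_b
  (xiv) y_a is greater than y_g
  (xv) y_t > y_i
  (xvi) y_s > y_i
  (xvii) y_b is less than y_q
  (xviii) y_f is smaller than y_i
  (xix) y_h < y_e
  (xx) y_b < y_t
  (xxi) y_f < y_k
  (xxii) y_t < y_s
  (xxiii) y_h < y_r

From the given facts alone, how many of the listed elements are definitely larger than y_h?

6

Directly above y_h: y_q, y_e, y_r.
One step further: y_a, y_t, y_s (6 so far).
Nothing else is reachable above y_h; 6 in all.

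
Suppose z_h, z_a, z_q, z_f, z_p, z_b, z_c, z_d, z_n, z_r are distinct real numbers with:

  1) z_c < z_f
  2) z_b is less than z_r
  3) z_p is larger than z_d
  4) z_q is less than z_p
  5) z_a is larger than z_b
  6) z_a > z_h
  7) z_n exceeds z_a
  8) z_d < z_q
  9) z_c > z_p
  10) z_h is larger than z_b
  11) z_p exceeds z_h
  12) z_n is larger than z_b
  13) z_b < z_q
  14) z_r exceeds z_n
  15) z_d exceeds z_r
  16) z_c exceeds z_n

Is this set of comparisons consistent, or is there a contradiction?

Every relation is compatible with z_b < z_h < z_a < z_n < z_r < z_d < z_q < z_p < z_c < z_f; the set is consistent.

consistent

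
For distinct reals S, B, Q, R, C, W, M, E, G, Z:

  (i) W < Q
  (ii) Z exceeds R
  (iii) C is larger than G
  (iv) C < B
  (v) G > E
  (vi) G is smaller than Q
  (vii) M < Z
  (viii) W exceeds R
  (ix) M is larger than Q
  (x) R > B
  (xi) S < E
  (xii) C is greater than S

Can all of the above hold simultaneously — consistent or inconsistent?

The single ordering S < E < G < C < B < R < W < Q < M < Z satisfies every listed relation, so no contradiction arises.

consistent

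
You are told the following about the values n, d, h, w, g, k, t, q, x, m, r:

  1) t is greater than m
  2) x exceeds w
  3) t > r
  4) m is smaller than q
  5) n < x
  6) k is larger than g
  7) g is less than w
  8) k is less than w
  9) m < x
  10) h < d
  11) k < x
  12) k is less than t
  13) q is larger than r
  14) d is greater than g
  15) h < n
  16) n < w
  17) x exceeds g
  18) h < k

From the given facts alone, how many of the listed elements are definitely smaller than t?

From t the given relations immediately reach k, m, r.
From those, g, h — 5 in total.
Nothing else is reachable below t; 5 in all.

5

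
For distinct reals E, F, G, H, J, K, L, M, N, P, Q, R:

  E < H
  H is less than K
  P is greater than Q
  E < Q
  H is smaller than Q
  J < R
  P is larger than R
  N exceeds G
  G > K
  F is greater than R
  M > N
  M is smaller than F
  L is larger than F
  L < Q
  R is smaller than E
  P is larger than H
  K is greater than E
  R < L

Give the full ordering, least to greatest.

J < R < E < H < K < G < N < M < F < L < Q < P

Nothing is placed below J, so it is least; from there J < R; R < E; E < H; H < K; K < G; G < N; N < M; M < F; F < L; L < Q; Q < P, each given directly.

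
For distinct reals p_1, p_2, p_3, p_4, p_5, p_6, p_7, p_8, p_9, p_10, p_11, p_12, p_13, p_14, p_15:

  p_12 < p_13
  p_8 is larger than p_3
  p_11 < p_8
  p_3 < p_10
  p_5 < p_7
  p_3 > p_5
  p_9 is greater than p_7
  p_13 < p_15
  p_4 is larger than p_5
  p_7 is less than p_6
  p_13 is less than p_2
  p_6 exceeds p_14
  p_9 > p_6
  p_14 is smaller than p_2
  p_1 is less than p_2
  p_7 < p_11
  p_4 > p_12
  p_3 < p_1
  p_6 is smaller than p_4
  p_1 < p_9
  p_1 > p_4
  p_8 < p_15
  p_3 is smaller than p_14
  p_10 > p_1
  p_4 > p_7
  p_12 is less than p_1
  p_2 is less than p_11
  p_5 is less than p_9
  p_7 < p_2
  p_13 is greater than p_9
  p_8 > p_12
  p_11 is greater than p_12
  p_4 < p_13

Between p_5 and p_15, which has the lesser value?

p_5

Link the given pairs in sequence: p_5 < p_3; p_3 < p_14; p_14 < p_6; p_6 < p_4; p_4 < p_1; p_1 < p_9; p_9 < p_13; p_13 < p_2; p_2 < p_11; p_11 < p_8; p_8 < p_15.
Chaining these gives p_5 < p_3 < p_14 < p_6 < p_4 < p_1 < p_9 < p_13 < p_2 < p_11 < p_8 < p_15.
So p_5 < p_15; p_5 is the smaller of the two.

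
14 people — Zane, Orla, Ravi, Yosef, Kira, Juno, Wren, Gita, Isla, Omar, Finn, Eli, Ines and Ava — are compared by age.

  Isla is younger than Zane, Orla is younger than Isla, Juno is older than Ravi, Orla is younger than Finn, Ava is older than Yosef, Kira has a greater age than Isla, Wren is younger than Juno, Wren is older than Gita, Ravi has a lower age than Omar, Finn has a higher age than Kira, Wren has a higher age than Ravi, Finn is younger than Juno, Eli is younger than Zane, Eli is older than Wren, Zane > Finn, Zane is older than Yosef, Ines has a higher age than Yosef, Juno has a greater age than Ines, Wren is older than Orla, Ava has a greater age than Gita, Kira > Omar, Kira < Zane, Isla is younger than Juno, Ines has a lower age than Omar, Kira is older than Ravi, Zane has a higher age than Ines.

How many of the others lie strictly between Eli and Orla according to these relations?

1

Chaining upward from Orla reaches: Isla, Kira, Finn, Wren, Juno, Zane.
Chaining downward from Eli reaches: Gita, Ravi, Wren.
Strictly between Orla and Eli are those in both lists: Wren — 1 element.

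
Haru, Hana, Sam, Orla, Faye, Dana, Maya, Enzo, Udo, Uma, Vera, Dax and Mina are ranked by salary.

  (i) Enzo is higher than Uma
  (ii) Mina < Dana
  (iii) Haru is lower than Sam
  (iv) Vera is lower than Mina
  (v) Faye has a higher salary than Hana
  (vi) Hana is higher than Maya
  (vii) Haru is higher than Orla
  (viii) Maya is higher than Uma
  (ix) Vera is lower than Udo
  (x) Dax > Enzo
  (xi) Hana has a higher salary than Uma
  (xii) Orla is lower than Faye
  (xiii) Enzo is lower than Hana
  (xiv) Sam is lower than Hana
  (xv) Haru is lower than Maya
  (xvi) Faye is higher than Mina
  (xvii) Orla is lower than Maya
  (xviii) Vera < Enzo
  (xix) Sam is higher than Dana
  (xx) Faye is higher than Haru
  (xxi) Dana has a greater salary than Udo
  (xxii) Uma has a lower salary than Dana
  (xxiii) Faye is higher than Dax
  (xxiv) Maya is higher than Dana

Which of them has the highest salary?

Uma is not greatest since Uma < Enzo; Orla is not greatest since Orla < Faye; Vera is not greatest since Vera < Enzo; Mina is not greatest since Mina < Faye; Udo is not greatest since Udo < Dana; Enzo is not greatest since Enzo < Dax; Dax is not greatest since Dax < Faye; Haru is not greatest since Haru < Maya; Dana is not greatest since Dana < Sam; Sam is not greatest since Sam < Hana; Maya is not greatest since Maya < Hana; Hana is not greatest since Hana < Faye.
Only Faye has nothing above it, so Faye is the highest salary.

Faye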